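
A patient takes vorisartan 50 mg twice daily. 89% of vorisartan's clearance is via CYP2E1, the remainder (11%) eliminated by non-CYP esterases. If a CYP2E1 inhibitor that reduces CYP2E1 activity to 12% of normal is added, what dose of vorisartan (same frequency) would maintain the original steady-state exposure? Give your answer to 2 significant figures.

11 mg

The CYP2E1 pathway (89% of clearance) drops to 0.12× activity: 0.89 × 0.12 = 0.1068.
Non-CYP routes (11%) are unchanged.
Relative clearance = 0.1068 + 0.11 = 0.2168.
Exposure is unchanged when dose changes in proportion to clearance. New dose = 50 mg × 0.2168 = 11 mg.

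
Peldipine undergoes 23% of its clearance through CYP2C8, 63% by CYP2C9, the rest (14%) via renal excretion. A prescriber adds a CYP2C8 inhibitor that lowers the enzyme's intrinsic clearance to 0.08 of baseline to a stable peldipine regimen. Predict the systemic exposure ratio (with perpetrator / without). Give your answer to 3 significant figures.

CYP2C8: 0.23 × 0.08 = 0.0184
CYP2C9: 0.63 (unchanged)
Other: 0.14 (unchanged)
New clearance relative to baseline: 0.0184 + 0.63 + 0.14 = 0.7884.
Since systemic exposure ∝ 1/CL, the ratio is 1 / 0.7884 = 1.27.

1.27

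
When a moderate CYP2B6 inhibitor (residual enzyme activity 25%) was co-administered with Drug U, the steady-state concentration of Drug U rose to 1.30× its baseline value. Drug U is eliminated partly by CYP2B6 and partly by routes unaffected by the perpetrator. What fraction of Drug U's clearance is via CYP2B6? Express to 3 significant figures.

Let fm be the CYP2B6 fraction. New clearance relative to baseline = fm × 0.25 + (1 − fm).
Steady-state concentration ratio = 1 / (new CL fraction), so new CL fraction = 1 / 1.30 = 0.7692.
fm × 0.25 + 1 − fm = 0.7692  ⇒  fm × (0.25 − 1) = −0.2308  ⇒  fm = 0.308.

0.308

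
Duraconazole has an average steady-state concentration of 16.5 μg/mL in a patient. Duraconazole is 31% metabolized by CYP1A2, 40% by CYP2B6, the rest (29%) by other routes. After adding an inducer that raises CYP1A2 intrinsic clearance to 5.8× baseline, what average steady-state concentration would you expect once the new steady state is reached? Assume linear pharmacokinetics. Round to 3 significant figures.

The CYP1A2 pathway (31% of clearance) rises to 5.8× activity: 0.31 × 5.8 = 1.798.
CYP2B6 (40%) and the residual 29% are unaffected.
New clearance relative to baseline: 1.798 + 0.4 + 0.29 = 2.488.
With dosing unchanged, average steady-state concentration scales as 1/CL: 16.5 / 2.488 = 6.63 μg/mL.

6.63 μg/mL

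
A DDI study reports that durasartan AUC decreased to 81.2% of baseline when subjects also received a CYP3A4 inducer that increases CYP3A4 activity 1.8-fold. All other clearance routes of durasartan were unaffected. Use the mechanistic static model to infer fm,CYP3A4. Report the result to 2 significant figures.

Let x = fm,CYP3A4. Because AUC ∝ 1/CL, relative clearance rose to 1/0.812 = 1.232.
Setting x·1.8 + (1 − x) = 1.232 and solving: x = (1.232 − 1)/(1.8 − 1) = 0.29.

0.29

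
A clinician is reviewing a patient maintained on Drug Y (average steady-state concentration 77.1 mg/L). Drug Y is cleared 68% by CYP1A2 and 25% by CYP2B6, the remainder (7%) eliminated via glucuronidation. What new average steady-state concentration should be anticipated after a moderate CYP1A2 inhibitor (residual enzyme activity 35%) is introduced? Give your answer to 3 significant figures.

138 mg/L

The CYP1A2 pathway (68% of clearance) falls to 0.35× activity: 0.68 × 0.35 = 0.238.
CYP2B6 (25%) and the residual 7% are unaffected.
Relative clearance = 0.238 + 0.25 + 0.07 = 0.558.
With dosing unchanged, average steady-state concentration scales as 1/CL: 77.1 / 0.558 = 138 mg/L.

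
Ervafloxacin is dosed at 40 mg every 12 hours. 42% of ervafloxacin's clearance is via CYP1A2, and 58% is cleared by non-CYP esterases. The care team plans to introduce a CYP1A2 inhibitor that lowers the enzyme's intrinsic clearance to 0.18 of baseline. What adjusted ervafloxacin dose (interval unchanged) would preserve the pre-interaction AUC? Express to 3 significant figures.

26.2 mg

The CYP1A2 pathway (42% of clearance) drops to 0.18× activity: 0.42 × 0.18 = 0.0756.
Non-CYP routes (58%) are unchanged.
Relative clearance = 0.0756 + 0.58 = 0.6556.
Exposure is unchanged when dose changes in proportion to clearance. New dose = 40 mg × 0.6556 = 26.2 mg.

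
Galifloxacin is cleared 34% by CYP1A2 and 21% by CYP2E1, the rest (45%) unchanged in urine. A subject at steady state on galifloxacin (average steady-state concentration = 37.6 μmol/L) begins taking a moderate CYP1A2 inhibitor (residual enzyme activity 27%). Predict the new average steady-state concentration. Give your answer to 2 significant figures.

50 μmol/L

The CYP1A2 pathway (34% of clearance) falls to 0.27× activity: 0.34 × 0.27 = 0.0918.
CYP2E1 (21%) and the residual 45% are unaffected.
CL_new/CL_old = 0.0918 + 0.21 + 0.45 = 0.7518.
Average steady-state concentration ∝ 1/CL, so new value = 37.6 / 0.7518 = 50 μmol/L.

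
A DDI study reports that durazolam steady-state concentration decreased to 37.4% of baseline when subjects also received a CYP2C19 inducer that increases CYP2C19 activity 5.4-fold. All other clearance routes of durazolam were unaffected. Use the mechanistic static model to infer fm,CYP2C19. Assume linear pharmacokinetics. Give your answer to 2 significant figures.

CL'/CL = 1 / 0.374 = 2.674
5.4·fm + (1 − fm) = 2.674
fm = (2.674 − 1) / (5.4 − 1) = 0.38

0.38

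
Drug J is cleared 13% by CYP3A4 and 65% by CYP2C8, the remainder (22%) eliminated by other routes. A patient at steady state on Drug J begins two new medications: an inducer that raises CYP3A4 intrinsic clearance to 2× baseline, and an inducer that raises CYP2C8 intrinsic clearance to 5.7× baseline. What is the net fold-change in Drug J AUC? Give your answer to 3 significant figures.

CYP3A4: 0.13 × 2 = 0.26
CYP2C8: 0.65 × 5.7 = 3.705
Other: 0.22 (unchanged)
New clearance relative to baseline: 0.26 + 3.705 + 0.22 = 4.185.
AUC ∝ 1/CL: fold-change = 1 / 4.185 = 0.239.

0.239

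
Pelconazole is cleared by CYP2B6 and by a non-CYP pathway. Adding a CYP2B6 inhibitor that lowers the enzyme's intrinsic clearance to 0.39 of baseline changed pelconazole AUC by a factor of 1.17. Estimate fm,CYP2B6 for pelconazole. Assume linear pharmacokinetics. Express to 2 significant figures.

0.24

CL'/CL = 1 / 1.17 = 0.8547
0.39·fm + (1 − fm) = 0.8547
fm = (0.8547 − 1) / (0.39 − 1) = 0.24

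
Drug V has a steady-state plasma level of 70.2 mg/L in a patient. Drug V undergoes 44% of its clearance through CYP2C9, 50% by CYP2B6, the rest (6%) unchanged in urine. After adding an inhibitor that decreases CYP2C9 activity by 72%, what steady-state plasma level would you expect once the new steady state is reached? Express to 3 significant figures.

103 mg/L

The CYP2C9 pathway (44% of clearance) falls to 0.28× activity: 0.44 × 0.28 = 0.1232.
CYP2B6 (50%) and the residual 6% are unaffected.
Relative clearance = 0.1232 + 0.5 + 0.06 = 0.6832.
Steady-state plasma level ∝ 1/CL, so new value = 70.2 / 0.6832 = 103 mg/L.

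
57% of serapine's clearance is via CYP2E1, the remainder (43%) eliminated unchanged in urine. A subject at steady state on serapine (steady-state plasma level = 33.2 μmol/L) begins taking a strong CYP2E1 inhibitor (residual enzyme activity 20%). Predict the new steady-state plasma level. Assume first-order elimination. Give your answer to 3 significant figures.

61.0 μmol/L

CYP2E1: 0.57 × 0.2 = 0.114
Other: 0.43 (unchanged)
Relative clearance = 0.114 + 0.43 = 0.544.
Steady-state plasma level ∝ 1/CL, so new value = 33.2 / 0.544 = 61.0 μmol/L.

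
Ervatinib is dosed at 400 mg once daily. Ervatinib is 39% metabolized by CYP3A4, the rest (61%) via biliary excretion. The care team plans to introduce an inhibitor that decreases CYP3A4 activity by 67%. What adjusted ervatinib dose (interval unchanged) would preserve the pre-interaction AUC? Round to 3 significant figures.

295 mg

CYP3A4: 0.39 × 0.33 = 0.1287
Other: 0.61 (unchanged)
New clearance relative to baseline: 0.1287 + 0.61 = 0.7387.
Css,avg = (dose rate)/CL, so holding Css fixed requires dose ∝ CL: 400 × 0.7387 = 295 mg.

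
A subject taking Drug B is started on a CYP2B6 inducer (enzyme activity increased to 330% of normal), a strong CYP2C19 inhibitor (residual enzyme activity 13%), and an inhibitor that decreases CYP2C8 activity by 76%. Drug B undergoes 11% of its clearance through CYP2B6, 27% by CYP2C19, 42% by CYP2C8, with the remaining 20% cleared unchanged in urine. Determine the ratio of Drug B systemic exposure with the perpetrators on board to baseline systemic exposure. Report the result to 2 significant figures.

CYP2B6: 0.11 × 3.3 = 0.363
CYP2C19: 0.27 × 0.13 = 0.0351
CYP2C8: 0.42 × 0.24 = 0.1008
Other: 0.2 (unchanged)
New clearance relative to baseline: 0.363 + 0.0351 + 0.1008 + 0.2 = 0.6989.
Net systemic exposure ratio = 1 / 0.6989 = 1.4.

1.4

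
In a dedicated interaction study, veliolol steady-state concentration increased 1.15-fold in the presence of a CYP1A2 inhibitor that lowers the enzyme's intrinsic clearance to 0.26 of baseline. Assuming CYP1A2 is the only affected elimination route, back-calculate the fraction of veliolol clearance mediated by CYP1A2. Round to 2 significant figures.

CL'/CL = 1 / 1.15 = 0.8696
0.26·fm + (1 − fm) = 0.8696
fm = (0.8696 − 1) / (0.26 − 1) = 0.18

0.18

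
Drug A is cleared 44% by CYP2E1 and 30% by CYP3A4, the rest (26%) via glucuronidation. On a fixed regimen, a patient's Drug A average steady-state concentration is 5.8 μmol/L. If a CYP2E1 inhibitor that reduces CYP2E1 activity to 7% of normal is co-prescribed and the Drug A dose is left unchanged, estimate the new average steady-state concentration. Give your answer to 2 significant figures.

The CYP2E1 pathway (44% of clearance) drops to 0.07× activity: 0.44 × 0.07 = 0.0308.
CYP3A4 (30%) and the residual 26% are unaffected.
New clearance relative to baseline: 0.0308 + 0.3 + 0.26 = 0.5908.
New average steady-state concentration = baseline ÷ relative clearance = 5.8 / 0.5908 = 9.8 μmol/L.

9.8 μmol/L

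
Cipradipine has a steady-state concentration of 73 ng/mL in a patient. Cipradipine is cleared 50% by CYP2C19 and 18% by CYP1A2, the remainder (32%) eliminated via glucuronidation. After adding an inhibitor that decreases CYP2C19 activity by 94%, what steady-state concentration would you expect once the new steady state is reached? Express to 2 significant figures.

1.4 × 10² ng/mL

The CYP2C19 pathway (50% of clearance) is reduced to 0.06× activity: 0.5 × 0.06 = 0.03.
CYP1A2 (18%) and the residual 32% are unaffected.
Relative clearance = 0.03 + 0.18 + 0.32 = 0.53.
New steady-state concentration = baseline ÷ relative clearance = 73 / 0.53 = 1.4 × 10² ng/mL.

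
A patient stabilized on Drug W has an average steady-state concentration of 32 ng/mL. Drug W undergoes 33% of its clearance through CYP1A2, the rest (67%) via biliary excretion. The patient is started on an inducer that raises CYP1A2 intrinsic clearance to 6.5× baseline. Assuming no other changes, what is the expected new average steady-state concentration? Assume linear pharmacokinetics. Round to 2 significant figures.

11 ng/mL

The CYP1A2 pathway (33% of clearance) is boosted to 6.5× activity: 0.33 × 6.5 = 2.145.
Non-CYP routes (67%) are unchanged.
CL_new/CL_old = 2.145 + 0.67 = 2.815.
With dosing unchanged, average steady-state concentration scales as 1/CL: 32 / 2.815 = 11 ng/mL.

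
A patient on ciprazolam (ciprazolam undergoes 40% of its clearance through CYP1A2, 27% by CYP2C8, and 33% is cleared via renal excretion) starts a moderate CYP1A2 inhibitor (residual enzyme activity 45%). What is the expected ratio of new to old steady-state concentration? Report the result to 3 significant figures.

The CYP1A2 pathway (40% of clearance) drops to 0.45× activity: 0.4 × 0.45 = 0.18.
CYP2C8 (27%) and the residual 33% are unaffected.
Relative clearance = 0.18 + 0.27 + 0.33 = 0.78.
Steady-state concentration ratio = CL_old/CL_new = 1 / 0.78 = 1.28.

1.28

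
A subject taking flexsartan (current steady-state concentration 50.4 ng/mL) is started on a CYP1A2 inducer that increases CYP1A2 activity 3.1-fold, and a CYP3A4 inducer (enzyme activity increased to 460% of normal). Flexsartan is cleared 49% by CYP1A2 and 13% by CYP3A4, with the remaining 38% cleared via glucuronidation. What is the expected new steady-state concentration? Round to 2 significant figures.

20 ng/mL

The CYP1A2 pathway (49% of clearance) increases to 3.1× activity: 0.49 × 3.1 = 1.519.
The CYP3A4 pathway (13% of clearance) increases to 4.6× activity: 0.13 × 4.6 = 0.598.
The remaining 38% of clearance is unaffected.
CL_new/CL_old = 1.519 + 0.598 + 0.38 = 2.497.
Dividing the baseline by the relative clearance: 50.4 / 2.497 = 20 ng/mL.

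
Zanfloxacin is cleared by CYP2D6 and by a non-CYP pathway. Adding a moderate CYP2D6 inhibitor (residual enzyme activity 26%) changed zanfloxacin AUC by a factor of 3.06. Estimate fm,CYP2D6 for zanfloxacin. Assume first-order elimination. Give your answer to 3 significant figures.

0.910

Call the CYP2D6 fraction fm. After the interaction, CL_new/CL_old = fm × 0.26 + (1 − fm).
AUC ratio = 1 / (new CL fraction), so new CL fraction = 1 / 3.06 = 0.3268.
fm × 0.26 + 1 − fm = 0.3268  ⇒  fm × (0.26 − 1) = −0.6732  ⇒  fm = 0.910.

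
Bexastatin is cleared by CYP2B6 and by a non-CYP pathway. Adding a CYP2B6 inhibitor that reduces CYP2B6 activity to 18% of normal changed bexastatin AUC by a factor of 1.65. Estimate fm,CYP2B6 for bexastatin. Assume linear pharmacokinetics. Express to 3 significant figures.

Call the CYP2B6 fraction fm. After the interaction, CL_new/CL_old = fm × 0.18 + (1 − fm).
AUC ratio = 1 / (new CL fraction), so new CL fraction = 1 / 1.65 = 0.6061.
fm × 0.18 + 1 − fm = 0.6061  ⇒  fm × (0.18 − 1) = −0.3939  ⇒  fm = 0.480.

0.480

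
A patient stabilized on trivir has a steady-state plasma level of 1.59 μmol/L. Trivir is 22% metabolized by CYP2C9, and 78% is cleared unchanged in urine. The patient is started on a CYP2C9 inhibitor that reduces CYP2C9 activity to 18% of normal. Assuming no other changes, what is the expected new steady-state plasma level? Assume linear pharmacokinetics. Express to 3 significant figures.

1.94 μmol/L

The CYP2C9 pathway (22% of clearance) is reduced to 0.18× activity: 0.22 × 0.18 = 0.0396.
Non-CYP routes (78%) are unchanged.
CL_new/CL_old = 0.0396 + 0.78 = 0.8196.
New steady-state plasma level = baseline ÷ relative clearance = 1.59 / 0.8196 = 1.94 μmol/L.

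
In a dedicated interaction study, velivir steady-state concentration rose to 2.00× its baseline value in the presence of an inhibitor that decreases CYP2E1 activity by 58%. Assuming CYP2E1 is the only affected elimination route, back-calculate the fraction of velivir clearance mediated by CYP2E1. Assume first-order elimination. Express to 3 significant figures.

CL'/CL = 1 / 2.00 = 0.5
0.42·fm + (1 − fm) = 0.5
fm = (0.5 − 1) / (0.42 − 1) = 0.862

0.862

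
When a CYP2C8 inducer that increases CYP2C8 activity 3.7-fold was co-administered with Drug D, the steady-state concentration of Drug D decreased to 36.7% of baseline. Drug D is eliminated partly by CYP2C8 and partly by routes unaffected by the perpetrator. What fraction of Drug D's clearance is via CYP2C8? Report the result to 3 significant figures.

0.639

Write x for the fraction cleared via CYP2C8. The observed steady-state concentration change means clearance rose to 1/0.367 = 2.725 of baseline.
Setting x·3.7 + (1 − x) = 2.725 and solving: x = (2.725 − 1)/(3.7 − 1) = 0.639.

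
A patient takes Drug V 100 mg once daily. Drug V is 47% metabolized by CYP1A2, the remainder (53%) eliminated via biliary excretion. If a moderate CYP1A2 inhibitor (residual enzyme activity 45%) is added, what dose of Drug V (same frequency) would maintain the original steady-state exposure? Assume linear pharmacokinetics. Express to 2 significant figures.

CYP1A2: 0.47 × 0.45 = 0.2115
Other: 0.53 (unchanged)
Relative clearance = 0.2115 + 0.53 = 0.7415.
Css,avg = (dose rate)/CL, so holding Css fixed requires dose ∝ CL: 100 × 0.7415 = 74 mg.

74 mg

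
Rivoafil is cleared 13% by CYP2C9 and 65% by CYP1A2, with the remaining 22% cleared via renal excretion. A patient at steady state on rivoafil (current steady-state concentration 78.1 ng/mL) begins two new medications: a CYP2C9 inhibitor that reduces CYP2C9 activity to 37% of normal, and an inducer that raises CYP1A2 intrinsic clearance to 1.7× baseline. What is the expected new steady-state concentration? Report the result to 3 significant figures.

56.9 ng/mL

The CYP2C9 pathway (13% of clearance) falls to 0.37× activity: 0.13 × 0.37 = 0.0481.
The CYP1A2 pathway (65% of clearance) is boosted to 1.7× activity: 0.65 × 1.7 = 1.105.
Non-CYP routes (22%) are unchanged.
Relative clearance = 0.0481 + 1.105 + 0.22 = 1.3731.
Dividing the baseline by the relative clearance: 78.1 / 1.3731 = 56.9 ng/mL.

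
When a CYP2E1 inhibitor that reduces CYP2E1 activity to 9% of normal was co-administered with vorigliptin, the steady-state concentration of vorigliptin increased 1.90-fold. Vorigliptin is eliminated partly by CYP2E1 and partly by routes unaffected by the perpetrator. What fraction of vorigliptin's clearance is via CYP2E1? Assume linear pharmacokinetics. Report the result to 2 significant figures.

Call the CYP2E1 fraction fm. After the interaction, CL_new/CL_old = fm × 0.09 + (1 − fm).
Steady-state concentration ratio = 1 / (new CL fraction), so new CL fraction = 1 / 1.90 = 0.5263.
fm × 0.09 + 1 − fm = 0.5263  ⇒  fm × (0.09 − 1) = −0.4737  ⇒  fm = 0.52.

0.52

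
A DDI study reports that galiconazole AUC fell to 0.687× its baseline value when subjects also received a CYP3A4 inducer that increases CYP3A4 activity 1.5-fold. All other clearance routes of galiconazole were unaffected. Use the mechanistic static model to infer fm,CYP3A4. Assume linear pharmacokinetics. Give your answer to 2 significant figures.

CL'/CL = 1 / 0.687 = 1.456
1.5·fm + (1 − fm) = 1.456
fm = (1.456 − 1) / (1.5 − 1) = 0.91

0.91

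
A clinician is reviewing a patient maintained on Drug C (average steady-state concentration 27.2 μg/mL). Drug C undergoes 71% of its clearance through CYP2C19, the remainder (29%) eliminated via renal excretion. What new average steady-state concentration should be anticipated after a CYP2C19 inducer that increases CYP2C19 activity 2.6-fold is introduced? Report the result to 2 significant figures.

The CYP2C19 pathway (71% of clearance) increases to 2.6× activity: 0.71 × 2.6 = 1.846.
Non-CYP routes (29%) are unchanged.
CL_new/CL_old = 1.846 + 0.29 = 2.136.
Average steady-state concentration ∝ 1/CL, so new value = 27.2 / 2.136 = 13 μg/mL.

13 μg/mL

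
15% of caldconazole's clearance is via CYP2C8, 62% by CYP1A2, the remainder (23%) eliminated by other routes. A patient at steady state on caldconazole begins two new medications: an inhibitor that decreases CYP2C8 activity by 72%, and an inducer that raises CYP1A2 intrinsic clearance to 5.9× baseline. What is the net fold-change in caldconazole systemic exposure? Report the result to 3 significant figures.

0.254

CYP2C8: 0.15 × 0.28 = 0.042
CYP1A2: 0.62 × 5.9 = 3.658
Other: 0.23 (unchanged)
CL_new/CL_old = 0.042 + 3.658 + 0.23 = 3.93.
Net systemic exposure ratio = 1 / 3.93 = 0.254.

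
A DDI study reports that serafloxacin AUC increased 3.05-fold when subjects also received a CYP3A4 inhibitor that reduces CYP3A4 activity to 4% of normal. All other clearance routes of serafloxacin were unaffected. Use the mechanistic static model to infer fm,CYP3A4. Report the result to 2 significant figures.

Write x for the fraction cleared via CYP3A4. The observed AUC change means clearance fell to 1/3.05 = 0.3279 of baseline.
Only the CYP3A4 route changed, so 0.3279 = x·0.04 + (1 − x), giving x = 0.70.

0.70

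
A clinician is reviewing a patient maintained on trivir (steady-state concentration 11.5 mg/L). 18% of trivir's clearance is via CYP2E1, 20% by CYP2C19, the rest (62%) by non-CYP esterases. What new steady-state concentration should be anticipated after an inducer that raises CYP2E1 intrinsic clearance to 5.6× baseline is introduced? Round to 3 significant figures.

6.29 mg/L

CYP2E1: 0.18 × 5.6 = 1.008
CYP2C19: 0.2 (unchanged)
Other: 0.62 (unchanged)
Relative clearance = 1.008 + 0.2 + 0.62 = 1.828.
With dosing unchanged, steady-state concentration scales as 1/CL: 11.5 / 1.828 = 6.29 mg/L.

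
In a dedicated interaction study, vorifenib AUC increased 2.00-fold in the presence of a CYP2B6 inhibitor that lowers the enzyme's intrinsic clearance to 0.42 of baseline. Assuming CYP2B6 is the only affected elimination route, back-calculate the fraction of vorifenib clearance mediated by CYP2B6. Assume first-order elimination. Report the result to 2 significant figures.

Let fm be the CYP2B6 fraction. New clearance relative to baseline = fm × 0.42 + (1 − fm).
AUC ratio = 1 / (new CL fraction), so new CL fraction = 1 / 2.00 = 0.5.
fm × 0.42 + 1 − fm = 0.5  ⇒  fm × (0.42 − 1) = −0.5  ⇒  fm = 0.86.

0.86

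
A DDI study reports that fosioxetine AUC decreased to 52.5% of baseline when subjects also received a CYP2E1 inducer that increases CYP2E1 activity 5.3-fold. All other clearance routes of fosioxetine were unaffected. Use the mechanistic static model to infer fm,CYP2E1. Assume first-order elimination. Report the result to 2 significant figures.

CL'/CL = 1 / 0.525 = 1.905
5.3·fm + (1 − fm) = 1.905
fm = (1.905 − 1) / (5.3 − 1) = 0.21

0.21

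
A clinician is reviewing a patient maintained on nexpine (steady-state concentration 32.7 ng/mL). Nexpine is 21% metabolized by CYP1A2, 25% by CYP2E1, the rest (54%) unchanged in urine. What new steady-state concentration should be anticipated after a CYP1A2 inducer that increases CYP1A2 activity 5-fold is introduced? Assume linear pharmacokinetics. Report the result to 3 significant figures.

CYP1A2: 0.21 × 5 = 1.05
CYP2E1: 0.25 (unchanged)
Other: 0.54 (unchanged)
Relative clearance = 1.05 + 0.25 + 0.54 = 1.84.
With dosing unchanged, steady-state concentration scales as 1/CL: 32.7 / 1.84 = 17.8 ng/mL.

17.8 ng/mL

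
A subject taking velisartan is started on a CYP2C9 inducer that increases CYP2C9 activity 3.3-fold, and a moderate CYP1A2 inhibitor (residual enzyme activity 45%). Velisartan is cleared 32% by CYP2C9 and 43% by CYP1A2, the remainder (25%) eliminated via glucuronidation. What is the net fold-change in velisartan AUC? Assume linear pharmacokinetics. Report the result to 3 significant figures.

CYP2C9: 0.32 × 3.3 = 1.056
CYP1A2: 0.43 × 0.45 = 0.1935
Other: 0.25 (unchanged)
New clearance relative to baseline: 1.056 + 0.1935 + 0.25 = 1.4995.
Because AUC varies inversely with clearance, the combined effect is 1 / 1.4995 = 0.667.

0.667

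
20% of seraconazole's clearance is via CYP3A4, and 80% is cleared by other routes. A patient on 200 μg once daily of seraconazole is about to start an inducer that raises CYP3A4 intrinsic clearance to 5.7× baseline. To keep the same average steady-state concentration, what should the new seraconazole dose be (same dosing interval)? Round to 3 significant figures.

388 μg

The CYP3A4 pathway (20% of clearance) is boosted to 5.7× activity: 0.2 × 5.7 = 1.14.
Non-CYP routes (80%) are unchanged.
CL_new/CL_old = 1.14 + 0.8 = 1.94.
To maintain the same steady-state level, dose must scale with clearance: new dose = 200 × 1.94 = 388 μg.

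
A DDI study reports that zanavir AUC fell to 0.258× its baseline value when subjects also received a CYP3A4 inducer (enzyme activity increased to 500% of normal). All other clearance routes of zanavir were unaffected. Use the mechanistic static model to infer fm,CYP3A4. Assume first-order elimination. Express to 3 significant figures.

Call the CYP3A4 fraction fm. After the interaction, CL_new/CL_old = fm × 5 + (1 − fm).
AUC ratio = 1 / (new CL fraction), so new CL fraction = 1 / 0.258 = 3.876.
fm × 5 + 1 − fm = 3.876  ⇒  fm × (5 − 1) = 2.876  ⇒  fm = 0.719.

0.719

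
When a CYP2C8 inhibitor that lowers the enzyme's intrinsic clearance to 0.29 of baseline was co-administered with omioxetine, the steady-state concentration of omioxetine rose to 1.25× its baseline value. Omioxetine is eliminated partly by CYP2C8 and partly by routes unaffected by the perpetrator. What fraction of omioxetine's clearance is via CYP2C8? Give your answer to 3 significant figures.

0.282

Call the CYP2C8 fraction fm. After the interaction, CL_new/CL_old = fm × 0.29 + (1 − fm).
Steady-state concentration ratio = 1 / (new CL fraction), so new CL fraction = 1 / 1.25 = 0.8.
fm × 0.29 + 1 − fm = 0.8  ⇒  fm × (0.29 − 1) = −0.2  ⇒  fm = 0.282.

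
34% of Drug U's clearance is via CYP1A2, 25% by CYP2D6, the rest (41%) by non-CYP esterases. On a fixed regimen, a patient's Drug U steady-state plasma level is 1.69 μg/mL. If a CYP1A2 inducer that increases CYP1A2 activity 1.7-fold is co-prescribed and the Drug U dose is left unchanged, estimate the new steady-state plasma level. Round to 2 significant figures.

1.4 μg/mL

The CYP1A2 pathway (34% of clearance) is boosted to 1.7× activity: 0.34 × 1.7 = 0.578.
CYP2D6 (25%) and the residual 41% are unaffected.
New clearance relative to baseline: 0.578 + 0.25 + 0.41 = 1.238.
With dosing unchanged, steady-state plasma level scales as 1/CL: 1.69 / 1.238 = 1.4 μg/mL.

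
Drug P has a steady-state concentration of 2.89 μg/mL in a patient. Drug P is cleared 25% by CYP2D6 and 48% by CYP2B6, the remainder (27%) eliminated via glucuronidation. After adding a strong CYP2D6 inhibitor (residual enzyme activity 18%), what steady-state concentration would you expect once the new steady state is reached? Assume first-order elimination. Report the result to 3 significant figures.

3.64 μg/mL

The CYP2D6 pathway (25% of clearance) is reduced to 0.18× activity: 0.25 × 0.18 = 0.045.
CYP2B6 (48%) and the residual 27% are unaffected.
CL_new/CL_old = 0.045 + 0.48 + 0.27 = 0.795.
Steady-state concentration ∝ 1/CL, so new value = 2.89 / 0.795 = 3.64 μg/mL.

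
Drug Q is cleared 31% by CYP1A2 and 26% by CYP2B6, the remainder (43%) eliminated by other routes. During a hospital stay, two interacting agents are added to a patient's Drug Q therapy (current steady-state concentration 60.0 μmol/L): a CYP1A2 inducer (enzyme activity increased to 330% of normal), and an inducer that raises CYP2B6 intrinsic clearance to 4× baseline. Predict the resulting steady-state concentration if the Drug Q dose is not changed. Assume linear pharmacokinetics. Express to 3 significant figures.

The CYP1A2 pathway (31% of clearance) is boosted to 3.3× activity: 0.31 × 3.3 = 1.023.
The CYP2B6 pathway (26% of clearance) is boosted to 4× activity: 0.26 × 4 = 1.04.
The remaining 43% of clearance is unaffected.
Relative clearance = 1.023 + 1.04 + 0.43 = 2.493.
Dividing the baseline by the relative clearance: 60.0 / 2.493 = 24.1 μmol/L.

24.1 μmol/L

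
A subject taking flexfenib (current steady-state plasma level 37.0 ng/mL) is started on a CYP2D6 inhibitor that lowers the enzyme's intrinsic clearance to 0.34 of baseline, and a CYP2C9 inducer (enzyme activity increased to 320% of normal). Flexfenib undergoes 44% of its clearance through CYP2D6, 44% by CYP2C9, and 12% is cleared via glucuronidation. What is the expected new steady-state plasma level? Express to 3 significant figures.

The CYP2D6 pathway (44% of clearance) is reduced to 0.34× activity: 0.44 × 0.34 = 0.1496.
The CYP2C9 pathway (44% of clearance) increases to 3.2× activity: 0.44 × 3.2 = 1.408.
The remaining 12% of clearance is unaffected.
New clearance relative to baseline: 0.1496 + 1.408 + 0.12 = 1.6776.
Dividing the baseline by the relative clearance: 37.0 / 1.6776 = 22.1 ng/mL.

22.1 ng/mL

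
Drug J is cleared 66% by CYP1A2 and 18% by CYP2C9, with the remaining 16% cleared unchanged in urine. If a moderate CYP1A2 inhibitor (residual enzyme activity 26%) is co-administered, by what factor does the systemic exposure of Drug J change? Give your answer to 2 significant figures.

2.0

CYP1A2: 0.66 × 0.26 = 0.1716
CYP2C9: 0.18 (unchanged)
Other: 0.16 (unchanged)
New clearance relative to baseline: 0.1716 + 0.18 + 0.16 = 0.5116.
Since systemic exposure ∝ 1/CL, the ratio is 1 / 0.5116 = 2.0.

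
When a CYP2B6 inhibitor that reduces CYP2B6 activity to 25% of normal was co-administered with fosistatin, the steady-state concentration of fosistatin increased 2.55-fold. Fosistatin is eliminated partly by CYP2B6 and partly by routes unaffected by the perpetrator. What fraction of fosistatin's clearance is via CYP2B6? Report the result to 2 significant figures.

Let x = fm,CYP2B6. Because steady-state concentration ∝ 1/CL, relative clearance fell to 1/2.55 = 0.3922.
Setting x·0.25 + (1 − x) = 0.3922 and solving: x = (0.3922 − 1)/(0.25 − 1) = 0.81.

0.81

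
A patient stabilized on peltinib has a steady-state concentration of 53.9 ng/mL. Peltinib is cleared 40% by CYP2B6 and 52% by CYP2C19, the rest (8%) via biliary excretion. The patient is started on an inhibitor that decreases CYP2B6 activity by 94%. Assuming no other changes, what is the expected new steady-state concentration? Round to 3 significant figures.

The CYP2B6 pathway (40% of clearance) is reduced to 0.06× activity: 0.4 × 0.06 = 0.024.
CYP2C19 (52%) and the residual 8% are unaffected.
New clearance relative to baseline: 0.024 + 0.52 + 0.08 = 0.624.
Steady-state concentration ∝ 1/CL, so new value = 53.9 / 0.624 = 86.4 ng/mL.

86.4 ng/mL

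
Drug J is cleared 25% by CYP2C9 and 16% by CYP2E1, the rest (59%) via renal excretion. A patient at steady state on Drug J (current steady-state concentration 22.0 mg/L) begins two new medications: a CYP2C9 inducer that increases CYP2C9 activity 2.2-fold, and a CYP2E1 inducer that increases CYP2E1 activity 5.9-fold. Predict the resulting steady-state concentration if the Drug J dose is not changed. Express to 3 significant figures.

The CYP2C9 pathway (25% of clearance) rises to 2.2× activity: 0.25 × 2.2 = 0.55.
The CYP2E1 pathway (16% of clearance) is boosted to 5.9× activity: 0.16 × 5.9 = 0.944.
Non-CYP routes (59%) are unchanged.
Relative clearance = 0.55 + 0.944 + 0.59 = 2.084.
New steady-state concentration = 22.0 / 2.084 = 10.6 mg/L (concentration scales inversely with clearance).

10.6 mg/L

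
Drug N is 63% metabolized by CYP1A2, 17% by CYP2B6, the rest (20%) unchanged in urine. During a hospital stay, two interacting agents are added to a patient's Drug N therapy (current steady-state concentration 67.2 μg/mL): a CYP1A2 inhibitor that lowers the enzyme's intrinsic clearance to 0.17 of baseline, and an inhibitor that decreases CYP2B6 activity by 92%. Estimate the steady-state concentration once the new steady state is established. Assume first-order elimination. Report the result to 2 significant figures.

2.1 × 10² μg/mL

The CYP1A2 pathway (63% of clearance) is reduced to 0.17× activity: 0.63 × 0.17 = 0.1071.
The CYP2B6 pathway (17% of clearance) falls to 0.08× activity: 0.17 × 0.08 = 0.0136.
Non-CYP routes (20%) are unchanged.
CL_new/CL_old = 0.1071 + 0.0136 + 0.2 = 0.3207.
New steady-state concentration = 67.2 / 0.3207 = 2.1 × 10² μg/mL (concentration scales inversely with clearance).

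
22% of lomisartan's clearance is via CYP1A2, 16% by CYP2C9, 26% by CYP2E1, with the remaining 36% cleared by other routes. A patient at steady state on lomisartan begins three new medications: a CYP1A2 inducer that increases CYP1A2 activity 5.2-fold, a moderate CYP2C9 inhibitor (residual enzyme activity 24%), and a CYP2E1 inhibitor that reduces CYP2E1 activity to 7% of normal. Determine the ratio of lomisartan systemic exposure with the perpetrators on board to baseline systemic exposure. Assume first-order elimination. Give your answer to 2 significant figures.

The CYP1A2 pathway (22% of clearance) increases to 5.2× activity: 0.22 × 5.2 = 1.144.
The CYP2C9 pathway (16% of clearance) drops to 0.24× activity: 0.16 × 0.24 = 0.0384.
The CYP2E1 pathway (26% of clearance) drops to 0.07× activity: 0.26 × 0.07 = 0.0182.
Non-CYP routes (36%) are unchanged.
CL_new/CL_old = 1.144 + 0.0384 + 0.0182 + 0.36 = 1.5606.
Net systemic exposure ratio = 1 / 1.5606 = 0.64.

0.64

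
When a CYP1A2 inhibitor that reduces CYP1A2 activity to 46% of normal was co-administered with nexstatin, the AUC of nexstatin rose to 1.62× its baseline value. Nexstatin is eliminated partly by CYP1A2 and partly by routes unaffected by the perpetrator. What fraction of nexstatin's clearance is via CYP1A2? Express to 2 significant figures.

Call the CYP1A2 fraction fm. After the interaction, CL_new/CL_old = fm × 0.46 + (1 − fm).
AUC ratio = 1 / (new CL fraction), so new CL fraction = 1 / 1.62 = 0.6173.
fm × 0.46 + 1 − fm = 0.6173  ⇒  fm × (0.46 − 1) = −0.3827  ⇒  fm = 0.71.

0.71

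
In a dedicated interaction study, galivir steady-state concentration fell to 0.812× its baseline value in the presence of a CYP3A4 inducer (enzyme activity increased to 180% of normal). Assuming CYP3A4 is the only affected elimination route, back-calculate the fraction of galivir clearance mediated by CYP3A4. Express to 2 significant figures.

Call the CYP3A4 fraction fm. After the interaction, CL_new/CL_old = fm × 1.8 + (1 − fm).
Steady-state concentration ratio = 1 / (new CL fraction), so new CL fraction = 1 / 0.812 = 1.232.
fm × 1.8 + 1 − fm = 1.232  ⇒  fm × (1.8 − 1) = 0.2315  ⇒  fm = 0.29.

0.29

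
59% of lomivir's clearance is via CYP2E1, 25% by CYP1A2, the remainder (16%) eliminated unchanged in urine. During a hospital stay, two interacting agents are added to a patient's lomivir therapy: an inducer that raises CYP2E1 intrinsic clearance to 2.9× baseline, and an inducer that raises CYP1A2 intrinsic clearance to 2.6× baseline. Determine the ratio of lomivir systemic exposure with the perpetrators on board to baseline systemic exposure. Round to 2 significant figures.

The CYP2E1 pathway (59% of clearance) increases to 2.9× activity: 0.59 × 2.9 = 1.711.
The CYP1A2 pathway (25% of clearance) is boosted to 2.6× activity: 0.25 × 2.6 = 0.65.
The remaining 16% of clearance is unaffected.
CL_new/CL_old = 1.711 + 0.65 + 0.16 = 2.521.
Because systemic exposure varies inversely with clearance, the combined effect is 1 / 2.521 = 0.40.

0.40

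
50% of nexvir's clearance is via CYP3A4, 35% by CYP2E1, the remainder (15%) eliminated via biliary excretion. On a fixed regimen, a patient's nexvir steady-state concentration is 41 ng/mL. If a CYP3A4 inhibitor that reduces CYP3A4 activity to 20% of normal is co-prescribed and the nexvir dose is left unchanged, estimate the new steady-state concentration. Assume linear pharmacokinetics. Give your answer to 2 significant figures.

The CYP3A4 pathway (50% of clearance) falls to 0.2× activity: 0.5 × 0.2 = 0.1.
CYP2E1 (35%) and the residual 15% are unaffected.
Relative clearance = 0.1 + 0.35 + 0.15 = 0.6.
New steady-state concentration = baseline ÷ relative clearance = 41 / 0.6 = 68 ng/mL.

68 ng/mL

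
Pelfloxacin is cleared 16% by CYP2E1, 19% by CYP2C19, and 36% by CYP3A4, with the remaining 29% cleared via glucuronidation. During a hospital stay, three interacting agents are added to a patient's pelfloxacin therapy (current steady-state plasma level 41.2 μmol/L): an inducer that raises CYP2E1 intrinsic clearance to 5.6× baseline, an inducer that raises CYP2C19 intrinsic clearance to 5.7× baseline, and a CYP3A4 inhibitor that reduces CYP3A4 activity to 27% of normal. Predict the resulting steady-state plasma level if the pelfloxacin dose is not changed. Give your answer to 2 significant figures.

17 μmol/L

CYP2E1: 0.16 × 5.6 = 0.896
CYP2C19: 0.19 × 5.7 = 1.083
CYP3A4: 0.36 × 0.27 = 0.0972
Other: 0.29 (unchanged)
CL_new/CL_old = 0.896 + 1.083 + 0.0972 + 0.29 = 2.3662.
Dividing the baseline by the relative clearance: 41.2 / 2.3662 = 17 μmol/L.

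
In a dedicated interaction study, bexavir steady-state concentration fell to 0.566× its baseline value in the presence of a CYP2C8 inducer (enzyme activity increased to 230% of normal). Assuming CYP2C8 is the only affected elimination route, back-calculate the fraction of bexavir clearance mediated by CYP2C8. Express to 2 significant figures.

0.59

Let fm be the CYP2C8 fraction. New clearance relative to baseline = fm × 2.3 + (1 − fm).
Steady-state concentration ratio = 1 / (new CL fraction), so new CL fraction = 1 / 0.566 = 1.767.
fm × 2.3 + 1 − fm = 1.767  ⇒  fm × (2.3 − 1) = 0.7668  ⇒  fm = 0.59.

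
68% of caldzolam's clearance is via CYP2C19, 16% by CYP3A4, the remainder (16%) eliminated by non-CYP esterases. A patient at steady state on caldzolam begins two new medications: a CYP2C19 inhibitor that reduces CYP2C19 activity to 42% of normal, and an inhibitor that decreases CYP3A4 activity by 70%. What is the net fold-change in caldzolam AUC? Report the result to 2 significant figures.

The CYP2C19 pathway (68% of clearance) is reduced to 0.42× activity: 0.68 × 0.42 = 0.2856.
The CYP3A4 pathway (16% of clearance) drops to 0.3× activity: 0.16 × 0.3 = 0.048.
Non-CYP routes (16%) are unchanged.
CL_new/CL_old = 0.2856 + 0.048 + 0.16 = 0.4936.
Net AUC ratio = 1 / 0.4936 = 2.0.

2.0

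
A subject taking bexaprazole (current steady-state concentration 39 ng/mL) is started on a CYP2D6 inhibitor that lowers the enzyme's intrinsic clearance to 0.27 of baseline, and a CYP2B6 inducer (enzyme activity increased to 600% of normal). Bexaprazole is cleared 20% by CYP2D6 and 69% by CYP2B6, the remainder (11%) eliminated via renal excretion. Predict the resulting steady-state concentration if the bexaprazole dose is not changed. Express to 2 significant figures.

9.1 ng/mL

The CYP2D6 pathway (20% of clearance) drops to 0.27× activity: 0.2 × 0.27 = 0.054.
The CYP2B6 pathway (69% of clearance) rises to 6× activity: 0.69 × 6 = 4.14.
Non-CYP routes (11%) are unchanged.
New clearance relative to baseline: 0.054 + 4.14 + 0.11 = 4.304.
Steady-state concentration ∝ 1/CL: new value = 39 / 4.304 = 9.1 ng/mL.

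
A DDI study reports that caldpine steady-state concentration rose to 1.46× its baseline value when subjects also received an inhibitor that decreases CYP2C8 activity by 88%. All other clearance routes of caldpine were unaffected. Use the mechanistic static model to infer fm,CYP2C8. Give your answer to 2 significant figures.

0.36

Let x = fm,CYP2C8. Because steady-state concentration ∝ 1/CL, relative clearance fell to 1/1.46 = 0.6849.
Only the CYP2C8 route changed, so 0.6849 = x·0.12 + (1 − x), giving x = 0.36.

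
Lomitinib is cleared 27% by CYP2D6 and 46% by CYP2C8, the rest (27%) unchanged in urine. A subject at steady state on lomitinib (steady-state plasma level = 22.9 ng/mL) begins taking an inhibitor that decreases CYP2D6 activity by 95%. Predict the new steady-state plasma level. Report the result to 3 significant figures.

30.8 ng/mL

CYP2D6: 0.27 × 0.05 = 0.0135
CYP2C8: 0.46 (unchanged)
Other: 0.27 (unchanged)
New clearance relative to baseline: 0.0135 + 0.46 + 0.27 = 0.7435.
With dosing unchanged, steady-state plasma level scales as 1/CL: 22.9 / 0.7435 = 30.8 ng/mL.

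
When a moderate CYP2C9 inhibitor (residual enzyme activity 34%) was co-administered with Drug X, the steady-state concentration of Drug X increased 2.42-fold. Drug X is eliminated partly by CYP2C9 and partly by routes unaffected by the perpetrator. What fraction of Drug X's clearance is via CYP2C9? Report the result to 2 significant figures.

0.89

Let fm be the CYP2C9 fraction. New clearance relative to baseline = fm × 0.34 + (1 − fm).
Steady-state concentration ratio = 1 / (new CL fraction), so new CL fraction = 1 / 2.42 = 0.4132.
fm × 0.34 + 1 − fm = 0.4132  ⇒  fm × (0.34 − 1) = −0.5868  ⇒  fm = 0.89.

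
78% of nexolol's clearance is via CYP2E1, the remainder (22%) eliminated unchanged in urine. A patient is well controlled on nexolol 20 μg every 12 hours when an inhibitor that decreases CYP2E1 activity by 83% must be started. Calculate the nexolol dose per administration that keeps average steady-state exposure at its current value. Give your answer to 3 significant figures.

The CYP2E1 pathway (78% of clearance) falls to 0.17× activity: 0.78 × 0.17 = 0.1326.
The remaining 22% of clearance is unaffected.
Relative clearance = 0.1326 + 0.22 = 0.3526.
To maintain the same steady-state level, dose must scale with clearance: new dose = 20 × 0.3526 = 7.05 μg.

7.05 μg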